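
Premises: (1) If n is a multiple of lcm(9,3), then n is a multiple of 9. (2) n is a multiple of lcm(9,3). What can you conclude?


Modus ponens: from (P → Q) and P, infer Q.
P = 'n is a multiple of lcm(9,3)' is asserted, and P → Q holds, so Q follows.

n is a multiple of 9.


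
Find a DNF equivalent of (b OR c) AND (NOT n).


Step 1: Distribute ∧ over ∨: (b ∨ c) ∧ (¬n) = (b ∧ (¬n)) ∨ (c ∧ (¬n)).

(b AND (NOT n)) OR (c AND (NOT n))


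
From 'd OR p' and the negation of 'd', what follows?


Disjunctive syllogism: from (P ∨ Q) and ¬P, infer Q.
One disjunct, 'd', is ruled out; the other must hold.

p


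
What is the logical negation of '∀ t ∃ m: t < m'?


Negation flips each quantifier (∀↔∃) and negates the inner predicate.
¬(∀ t ∃ m: φ) = ∃ t ∀ m: ¬φ.

∃ t ∀ m: ¬(t < m)


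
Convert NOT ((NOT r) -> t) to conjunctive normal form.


Step 1: Rewrite (¬r) → t as ¬(¬r) ∨ t.
Step 2: Negate: ¬(¬(¬r) ∨ t) = (¬r) ∧ ¬t (De Morgan + double negation).

(NOT r) AND (NOT t)


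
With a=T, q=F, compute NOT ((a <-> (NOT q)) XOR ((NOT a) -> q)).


Substitute a=T, q=F:
NOT q = T
a <-> (NOT q) = T <-> T = T
NOT a = F
(NOT a) -> q = F -> F = T
(a <-> (NOT q)) XOR ((NOT a) -> q) = T XOR T = F
NOT ((a <-> (NOT q)) XOR ((NOT a) -> q)) = T

T


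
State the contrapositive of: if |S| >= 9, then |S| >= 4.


The contrapositive of (P → Q) is (¬Q → ¬P); it is logically equivalent to the original.
Here P = '|S| >= 9' and Q = '|S| >= 4'.

If not (|S| >= 4), then not (|S| >= 9).


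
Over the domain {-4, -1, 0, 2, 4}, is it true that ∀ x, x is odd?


Evaluate the predicate on each element: -4:F, -1:T, 0:F, 2:F, 4:F.
Counterexample x = -4 fails the predicate.

F


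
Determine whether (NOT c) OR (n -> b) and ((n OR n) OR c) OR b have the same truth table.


Compare truth tables:
b | c | n | φ | ψ
-----------------
F | F | F | T | F
T | F | F | T | T
F | T | F | T | T
T | T | F | T | T
F | F | T | T | T
T | F | T | T | T
F | T | T | F | T
T | T | T | T | T
They differ at row 1 (b=F, c=F, n=F): φ=T but ψ=F.

No, they are not logically equivalent.


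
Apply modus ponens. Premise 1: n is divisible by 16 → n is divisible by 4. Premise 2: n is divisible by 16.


Modus ponens: from (P → Q) and P, infer Q.
P = 'n is divisible by 16' is asserted, and P → Q holds, so Q follows.

n is divisible by 4.


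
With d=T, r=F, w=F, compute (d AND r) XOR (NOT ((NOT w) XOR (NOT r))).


Substitute d=T, r=F, w=F:
d AND r = T AND F = F
NOT w = T
NOT r = T
(NOT w) XOR (NOT r) = T XOR T = F
NOT ((NOT w) XOR (NOT r)) = T
(d AND r) XOR (NOT ((NOT w) XOR (NOT r))) = F XOR T = T

T


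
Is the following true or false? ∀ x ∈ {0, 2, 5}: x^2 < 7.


Evaluate the predicate on each element: 0:T, 2:T, 5:F.
Counterexample x = 5 fails the predicate.

F


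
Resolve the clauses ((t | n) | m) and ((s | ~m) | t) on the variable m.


The clauses contain complementary literals m and ~m.
Resolution eliminates this pair and disjoins the remaining literals (merging duplicates).

((t | n) | s)


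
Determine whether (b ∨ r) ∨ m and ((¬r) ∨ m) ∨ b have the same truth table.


Compare truth tables:
b | m | r | φ | ψ
-----------------
F | F | F | F | T
T | F | F | T | T
F | T | F | T | T
T | T | F | T | T
F | F | T | T | F
T | F | T | T | T
F | T | T | T | T
T | T | T | T | T
They differ at row 1 (b=F, m=F, r=F): φ=F but ψ=T.

No, they are not logically equivalent.


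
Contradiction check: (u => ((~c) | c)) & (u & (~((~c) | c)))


Truth table over {c, u}:
c | u | φ
---------
False | False | False
True | False | False
False | True | False
True | True | False
Every row is false.

Yes, it is a contradiction.


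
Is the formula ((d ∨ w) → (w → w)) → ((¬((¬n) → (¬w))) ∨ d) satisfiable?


Search for a satisfying assignment over {d, n, w}.
Try d=T, n=F, w=F: the formula evaluates to T.
A satisfying assignment exists.

Satisfiable.


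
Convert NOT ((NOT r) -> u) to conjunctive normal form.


Step 1: Rewrite (¬r) → u as ¬(¬r) ∨ u.
Step 2: Negate: ¬(¬(¬r) ∨ u) = (¬r) ∧ ¬u (De Morgan + double negation).

(NOT r) AND (NOT u)


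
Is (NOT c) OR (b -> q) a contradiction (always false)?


Truth table over {b, c, q}:
b | c | q | φ
-------------
F | F | F | T
T | F | F | T
F | T | F | T
T | T | F | F
F | F | T | T
T | F | T | T
F | T | T | T
T | T | T | T
Satisfying assignment at row 1: b=F, c=F, q=F gives T.

No, it is not a contradiction.


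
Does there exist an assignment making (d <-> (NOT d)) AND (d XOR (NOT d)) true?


Check all 2 assignments over {d}:
d | φ
-----
F | F
T | F
No assignment makes the formula true.

Unsatisfiable.


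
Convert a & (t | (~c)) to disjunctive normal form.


Step 1: Distribute ∧ over ∨: a ∧ (t ∨ (¬c)) = (a ∧ t) ∨ (a ∧ (¬c)).

(a & t) | (a & (~c))


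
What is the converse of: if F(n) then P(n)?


The converse of (P → Q) is (Q → P). It is not in general equivalent to the original.
Here P = 'F(n)' and Q = 'P(n)'.

If P(n), then F(n).


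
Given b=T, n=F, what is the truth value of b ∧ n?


Conjunction is true only when both operands are true.
Substitute: b=T, n=F.
T ∧ F evaluates to F.

F


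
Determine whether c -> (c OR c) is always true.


Build the truth table over {c}:
c | φ
-----
F | T
T | T
Every row evaluates to true.

Yes, it is a tautology.


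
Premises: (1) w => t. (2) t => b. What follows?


Hypothetical syllogism: from (P → Q) and (Q → R), infer (P → R).
Chain the two implications through the shared middle term 't'.

w => b


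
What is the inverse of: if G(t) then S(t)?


The inverse of (P → Q) is (¬P → ¬Q). It is equivalent to the converse, not to the original.
Here P = 'G(t)' and Q = 'S(t)'.

If not (G(t)), then not (S(t)).


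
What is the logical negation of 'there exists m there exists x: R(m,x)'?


Negation flips each quantifier (∀↔∃) and negates the inner predicate.
¬(there exists m there exists x: φ) = for all m for all x: ¬φ.

for all m for all x: NOT(R(m,x))


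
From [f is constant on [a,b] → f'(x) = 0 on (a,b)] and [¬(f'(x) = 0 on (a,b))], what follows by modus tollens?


Modus tollens: from (P → Q) and ¬Q, infer ¬P.
Q = 'f'(x) = 0 on (a,b)' is denied; since P → Q, P must also fail.

Not (f is constant on [a,b]).


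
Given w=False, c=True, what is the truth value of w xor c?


Exclusive or is true when exactly one operand is true.
Substitute: w=False, c=True.
False xor True evaluates to True.

True


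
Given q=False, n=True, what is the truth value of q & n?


Conjunction is true only when both operands are true.
Substitute: q=False, n=True.
False & True evaluates to False.

False


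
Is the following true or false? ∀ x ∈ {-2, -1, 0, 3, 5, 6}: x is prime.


Evaluate the predicate on each element: -2:F, -1:F, 0:F, 3:T, 5:T, 6:F.
Counterexample x = -2 fails the predicate.

F


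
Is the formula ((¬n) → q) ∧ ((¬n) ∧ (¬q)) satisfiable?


Check all 4 assignments over {n, q}:
n | q | φ
---------
F | F | F
T | F | F
F | T | F
T | T | F
No assignment makes the formula true.

Unsatisfiable.


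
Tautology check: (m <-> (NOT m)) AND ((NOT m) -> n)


Build the truth table over {m, n}:
m | n | φ
---------
F | F | F
T | F | F
F | T | F
T | T | F
Counterexample at row 1: with m=F, n=F, the formula is F.

No, it is not a tautology.


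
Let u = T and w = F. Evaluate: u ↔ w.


Biconditional is true when both operands have the same truth value.
Substitute: u=T, w=F.
T ↔ F evaluates to F.

F


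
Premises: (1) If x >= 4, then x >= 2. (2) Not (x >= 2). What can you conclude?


Modus tollens: from (P → Q) and ¬Q, infer ¬P.
Q = 'x >= 2' is denied; since P → Q, P must also fail.

Not (x >= 4).


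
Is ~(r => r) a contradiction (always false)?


Truth table over {r}:
r | φ
-----
False | False
True | False
Every row is false.

Yes, it is a contradiction.


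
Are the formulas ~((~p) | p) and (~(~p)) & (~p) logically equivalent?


Compare truth tables:
p | φ | ψ
---------
False | False | False
True | False | False
The columns φ and ψ agree on every row.

Yes, they are logically equivalent.


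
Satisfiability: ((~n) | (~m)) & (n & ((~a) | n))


Search for a satisfying assignment over {a, m, n}.
Try a=False, m=False, n=True: the formula evaluates to True.
A satisfying assignment exists.

Satisfiable.


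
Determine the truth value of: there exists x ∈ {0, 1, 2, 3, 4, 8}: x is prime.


Evaluate the predicate on each element: 0:F, 1:F, 2:T, 3:T, 4:F, 8:F.
Witness x = 2 satisfies the predicate.

T


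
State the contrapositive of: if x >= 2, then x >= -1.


The contrapositive of (P → Q) is (¬Q → ¬P); it is logically equivalent to the original.
Here P = 'x >= 2' and Q = 'x >= -1'.

If not (x >= -1), then not (x >= 2).


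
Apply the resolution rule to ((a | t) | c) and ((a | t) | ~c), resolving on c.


The clauses contain complementary literals c and ~c.
Resolution eliminates this pair and disjoins the remaining literals (merging duplicates).

(a | t)


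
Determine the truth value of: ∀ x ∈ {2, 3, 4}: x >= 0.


Evaluate the predicate on each element: 2:T, 3:T, 4:T.
Every element satisfies the predicate.

T


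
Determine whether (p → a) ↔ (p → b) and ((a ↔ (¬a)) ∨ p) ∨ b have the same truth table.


Compare truth tables:
a | b | p | φ | ψ
-----------------
F | F | F | T | F
T | F | F | T | F
F | T | F | T | T
T | T | F | T | T
F | F | T | T | T
T | F | T | F | T
F | T | T | F | T
T | T | T | T | T
They differ at row 1 (a=F, b=F, p=F): φ=T but ψ=F.

No, they are not logically equivalent.


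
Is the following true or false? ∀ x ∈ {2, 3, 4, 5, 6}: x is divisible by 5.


Evaluate the predicate on each element: 2:F, 3:F, 4:F, 5:T, 6:F.
Counterexample x = 2 fails the predicate.

F


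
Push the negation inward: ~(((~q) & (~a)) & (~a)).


De Morgan: the negation of a conjunction is the disjunction of the negations.
Distribute ~ across &, flipping it to |, and negate each literal.

(q | a) | a


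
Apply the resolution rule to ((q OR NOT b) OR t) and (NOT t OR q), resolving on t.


The clauses contain complementary literals t and NOTt.
Resolution eliminates this pair and disjoins the remaining literals (merging duplicates).

(q OR NOT b)


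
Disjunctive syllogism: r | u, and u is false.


Disjunctive syllogism: from (P ∨ Q) and ¬P, infer Q.
One disjunct, 'u', is ruled out; the other must hold.

r


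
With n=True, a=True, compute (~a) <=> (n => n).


Substitute n=True, a=True:
~a = False
n => n = True => True = True
(~a) <=> (n => n) = False <=> True = False

False


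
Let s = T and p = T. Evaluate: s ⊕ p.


Exclusive or is true when exactly one operand is true.
Substitute: s=T, p=T.
T ⊕ T evaluates to F.

F


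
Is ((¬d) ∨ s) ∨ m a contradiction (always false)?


Truth table over {d, m, s}:
d | m | s | φ
-------------
F | F | F | T
T | F | F | F
F | T | F | T
T | T | F | T
F | F | T | T
T | F | T | T
F | T | T | T
T | T | T | T
Satisfying assignment at row 1: d=F, m=F, s=F gives T.

No, it is not a contradiction.


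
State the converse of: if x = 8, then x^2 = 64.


The converse of (P → Q) is (Q → P). It is not in general equivalent to the original.
Here P = 'x = 8' and Q = 'x^2 = 64'.

If x^2 = 64, then x = 8.


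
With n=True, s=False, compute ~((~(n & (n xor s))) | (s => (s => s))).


Substitute n=True, s=False:
n xor s = True xor False = True
n & (n xor s) = True & True = True
~(n & (n xor s)) = False
s => s = False => False = True
s => (s => s) = False => True = True
(~(n & (n xor s))) | (s => (s => s)) = False | True = True
~((~(n & (n xor s))) | (s => (s => s))) = False

False


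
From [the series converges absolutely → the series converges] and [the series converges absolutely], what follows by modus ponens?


Modus ponens: from (P → Q) and P, infer Q.
P = 'the series converges absolutely' is asserted, and P → Q holds, so Q follows.

the series converges.


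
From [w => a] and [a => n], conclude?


Hypothetical syllogism: from (P → Q) and (Q → R), infer (P → R).
Chain the two implications through the shared middle term 'a'.

w => n


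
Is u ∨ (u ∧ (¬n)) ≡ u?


Compare truth tables:
n | u | φ | ψ
-------------
F | F | F | F
T | F | F | F
F | T | T | T
T | T | T | T
The columns φ and ψ agree on every row.

Yes, they are logically equivalent.


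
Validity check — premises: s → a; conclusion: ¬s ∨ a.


This matches the form of material implication: the conclusion follows in every model of the premises.

Valid.


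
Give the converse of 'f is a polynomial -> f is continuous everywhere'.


The converse of (P → Q) is (Q → P). It is not in general equivalent to the original.
Here P = 'f is a polynomial' and Q = 'f is continuous everywhere'.

If f is continuous everywhere, then f is a polynomial.


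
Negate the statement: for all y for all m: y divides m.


Negation flips each quantifier (∀↔∃) and negates the inner predicate.
¬(for all y for all m: φ) = there exists y there exists m: ¬φ.

there exists y there exists m: NOT(y divides m)


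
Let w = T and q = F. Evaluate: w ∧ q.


Conjunction is true only when both operands are true.
Substitute: w=T, q=F.
T ∧ F evaluates to F.

F


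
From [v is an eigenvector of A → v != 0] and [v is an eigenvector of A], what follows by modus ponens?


Modus ponens: from (P → Q) and P, infer Q.
P = 'v is an eigenvector of A' is asserted, and P → Q holds, so Q follows.

v != 0.


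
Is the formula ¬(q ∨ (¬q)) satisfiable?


Check all 2 assignments over {q}:
q | φ
-----
F | F
T | F
No assignment makes the formula true.

Unsatisfiable.


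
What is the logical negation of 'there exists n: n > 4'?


¬(for all x: φ) = there exists x: ¬φ, and ¬(there exists x: φ) = for all x: ¬φ.
Apply to the existential statement.

for all n: NOT(n > 4)


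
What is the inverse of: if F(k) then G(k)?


The inverse of (P → Q) is (¬P → ¬Q). It is equivalent to the converse, not to the original.
Here P = 'F(k)' and Q = 'G(k)'.

If not (F(k)), then not (G(k)).


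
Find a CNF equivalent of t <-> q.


Step 1: Rewrite t ↔ q as (t → q) ∧ (q → t).
Step 2: Rewrite each implication as a disjunction.

((NOT t) OR q) AND ((NOT q) OR t)


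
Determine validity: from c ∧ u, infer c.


This matches the form of conjunction elimination: the conclusion follows in every model of the premises.

Valid.


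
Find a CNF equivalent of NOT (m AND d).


Step 1: Apply De Morgan: ¬(m ∧ d) = ¬m ∨ ¬d.

(NOT m) OR (NOT d)


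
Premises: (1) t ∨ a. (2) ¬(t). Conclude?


Disjunctive syllogism: from (P ∨ Q) and ¬P, infer Q.
One disjunct, 't', is ruled out; the other must hold.

a


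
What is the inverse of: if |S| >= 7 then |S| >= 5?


The inverse of (P → Q) is (¬P → ¬Q). It is equivalent to the converse, not to the original.
Here P = '|S| >= 7' and Q = '|S| >= 5'.

If not (|S| >= 7), then not (|S| >= 5).


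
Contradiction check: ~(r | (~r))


Truth table over {r}:
r | φ
-----
False | False
True | False
Every row is false.

Yes, it is a contradiction.


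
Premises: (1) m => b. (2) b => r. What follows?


Hypothetical syllogism: from (P → Q) and (Q → R), infer (P → R).
Chain the two implications through the shared middle term 'b'.

m => r


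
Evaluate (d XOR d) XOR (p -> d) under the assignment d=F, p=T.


Substitute d=F, p=T:
d XOR d = F XOR F = F
p -> d = T -> F = F
(d XOR d) XOR (p -> d) = F XOR F = F

F


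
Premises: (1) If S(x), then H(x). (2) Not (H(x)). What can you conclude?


Modus tollens: from (P → Q) and ¬Q, infer ¬P.
Q = 'H(x)' is denied; since P → Q, P must also fail.

Not (S(x)).


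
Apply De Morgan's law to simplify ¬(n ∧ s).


De Morgan: the negation of a conjunction is the disjunction of the negations.
Distribute ¬ across ∧, flipping it to ∨, and negate each literal.

(¬n) ∨ (¬s)


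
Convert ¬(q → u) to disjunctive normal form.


Step 1: Rewrite implication then negate: ¬(¬q ∨ u) = q ∧ ¬u.

q ∧ (¬u)


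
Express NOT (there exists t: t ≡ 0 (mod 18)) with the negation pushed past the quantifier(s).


¬(for all x: φ) = there exists x: ¬φ, and ¬(there exists x: φ) = for all x: ¬φ.
Apply to the existential statement.

for all t: NOT(t ≡ 0 (mod 18))


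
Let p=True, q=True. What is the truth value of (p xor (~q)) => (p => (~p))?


Substitute p=True, q=True:
~q = False
p xor (~q) = True xor False = True
~p = False
p => (~p) = True => False = False
(p xor (~q)) => (p => (~p)) = True => False = False

False


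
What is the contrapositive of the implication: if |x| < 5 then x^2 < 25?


The contrapositive of (P → Q) is (¬Q → ¬P); it is logically equivalent to the original.
Here P = '|x| < 5' and Q = 'x^2 < 25'.

If not (x^2 < 25), then not (|x| < 5).


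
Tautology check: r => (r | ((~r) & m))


Build the truth table over {m, r}:
m | r | φ
---------
False | False | True
True | False | True
False | True | True
True | True | True
Every row evaluates to true.

Yes, it is a tautology.


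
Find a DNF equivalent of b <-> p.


Step 1: b ↔ p is true exactly when both agree: (b ∧ p) ∨ (¬b ∧ ¬p).

(b AND p) OR ((NOT b) AND (NOT p))


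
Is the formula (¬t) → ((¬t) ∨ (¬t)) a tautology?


Build the truth table over {t}:
t | φ
-----
F | T
T | T
Every row evaluates to true.

Yes, it is a tautology.


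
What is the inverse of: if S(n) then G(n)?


The inverse of (P → Q) is (¬P → ¬Q). It is equivalent to the converse, not to the original.
Here P = 'S(n)' and Q = 'G(n)'.

If not (S(n)), then not (G(n)).


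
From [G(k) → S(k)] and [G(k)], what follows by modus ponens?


Modus ponens: from (P → Q) and P, infer Q.
P = 'G(k)' is asserted, and P → Q holds, so Q follows.

S(k).


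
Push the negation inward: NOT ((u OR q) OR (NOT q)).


De Morgan: the negation of a disjunction is the conjunction of the negations.
Distribute NOT across OR, flipping it to AND, and negate each literal.

((NOT u) AND (NOT q)) AND q


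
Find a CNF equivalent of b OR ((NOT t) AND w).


Step 1: Distribute ∨ over ∧: b ∨ ((¬t) ∧ w) = (b ∨ (¬t)) ∧ (b ∨ w).

(b OR (NOT t)) AND (b OR w)


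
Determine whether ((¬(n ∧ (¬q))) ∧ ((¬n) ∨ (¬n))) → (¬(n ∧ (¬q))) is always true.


Build the truth table over {n, q}:
n | q | φ
---------
F | F | T
T | F | T
F | T | T
T | T | T
Every row evaluates to true.

Yes, it is a tautology.


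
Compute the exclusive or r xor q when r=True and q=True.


Exclusive or is true when exactly one operand is true.
Substitute: r=True, q=True.
True xor True evaluates to False.

False


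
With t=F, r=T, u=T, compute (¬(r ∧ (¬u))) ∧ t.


Substitute t=F, r=T, u=T:
¬u = F
r ∧ (¬u) = T ∧ F = F
¬(r ∧ (¬u)) = T
(¬(r ∧ (¬u))) ∧ t = T ∧ F = F

F


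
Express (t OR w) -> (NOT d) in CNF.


Step 1: Rewrite as ¬(t ∨ w) ∨ (¬d) = (¬t ∧ ¬w) ∨ (¬d).
Step 2: Distribute ∨ over ∧.

((NOT t) OR (NOT d)) AND ((NOT w) OR (NOT d))


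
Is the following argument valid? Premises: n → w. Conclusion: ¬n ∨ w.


This matches the form of material implication: the conclusion follows in every model of the premises.

Valid.


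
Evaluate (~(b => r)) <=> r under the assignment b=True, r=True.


Substitute b=True, r=True:
b => r = True => True = True
~(b => r) = False
(~(b => r)) <=> r = False <=> True = False

False


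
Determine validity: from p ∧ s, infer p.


This matches the form of conjunction elimination: the conclusion follows in every model of the premises.

Valid.


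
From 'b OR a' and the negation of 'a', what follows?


Disjunctive syllogism: from (P ∨ Q) and ¬P, infer Q.
One disjunct, 'a', is ruled out; the other must hold.

b


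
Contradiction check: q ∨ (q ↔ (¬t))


Truth table over {q, t}:
q | t | φ
---------
F | F | F
T | F | T
F | T | T
T | T | T
Satisfying assignment at row 2: q=T, t=F gives T.

No, it is not a contradiction.


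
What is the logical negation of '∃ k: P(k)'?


¬(∀ x: φ) = ∃ x: ¬φ, and ¬(∃ x: φ) = ∀ x: ¬φ.
Apply to the existential statement.

∀ k: ¬(P(k))


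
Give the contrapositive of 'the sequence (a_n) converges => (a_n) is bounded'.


The contrapositive of (P → Q) is (¬Q → ¬P); it is logically equivalent to the original.
Here P = 'the sequence (a_n) converges' and Q = '(a_n) is bounded'.

If not ((a_n) is bounded), then not (the sequence (a_n) converges).


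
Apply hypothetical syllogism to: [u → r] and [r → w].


Hypothetical syllogism: from (P → Q) and (Q → R), infer (P → R).
Chain the two implications through the shared middle term 'r'.

u → w


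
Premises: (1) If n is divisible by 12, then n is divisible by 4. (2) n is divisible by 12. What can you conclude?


Modus ponens: from (P → Q) and P, infer Q.
P = 'n is divisible by 12' is asserted, and P → Q holds, so Q follows.

n is divisible by 4.


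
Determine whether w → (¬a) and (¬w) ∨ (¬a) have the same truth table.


Compare truth tables:
a | w | φ | ψ
-------------
F | F | T | T
T | F | T | T
F | T | T | T
T | T | F | F
The columns φ and ψ agree on every row.

Yes, they are logically equivalent.


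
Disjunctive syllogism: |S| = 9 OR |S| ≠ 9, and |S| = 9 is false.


Disjunctive syllogism: from (P ∨ Q) and ¬P, infer Q.
One disjunct, '|S| = 9', is ruled out; the other must hold.

|S| ≠ 9


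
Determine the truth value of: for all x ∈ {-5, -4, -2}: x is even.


Evaluate the predicate on each element: -5:F, -4:T, -2:T.
Counterexample x = -5 fails the predicate.

F


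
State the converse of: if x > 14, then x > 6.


The converse of (P → Q) is (Q → P). It is not in general equivalent to the original.
Here P = 'x > 14' and Q = 'x > 6'.

If x > 6, then x > 14.


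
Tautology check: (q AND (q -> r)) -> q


Build the truth table over {q, r}:
q | r | φ
---------
F | F | T
T | F | T
F | T | T
T | T | T
Every row evaluates to true.

Yes, it is a tautology.


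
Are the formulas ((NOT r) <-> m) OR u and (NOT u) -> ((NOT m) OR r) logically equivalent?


Compare truth tables:
m | r | u | φ | ψ
-----------------
F | F | F | F | T
T | F | F | T | F
F | T | F | T | T
T | T | F | F | T
F | F | T | T | T
T | F | T | T | T
F | T | T | T | T
T | T | T | T | T
They differ at row 1 (m=F, r=F, u=F): φ=F but ψ=T.

No, they are not logically equivalent.


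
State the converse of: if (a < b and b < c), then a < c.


The converse of (P → Q) is (Q → P). It is not in general equivalent to the original.
Here P = '(a < b and b < c)' and Q = 'a < c'.

If a < c, then (a < b and b < c).


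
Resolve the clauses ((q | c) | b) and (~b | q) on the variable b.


The clauses contain complementary literals b and ~b.
Resolution eliminates this pair and disjoins the remaining literals (merging duplicates).

(q | c)


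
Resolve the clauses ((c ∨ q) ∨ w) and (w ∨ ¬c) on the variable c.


The clauses contain complementary literals c and ¬c.
Resolution eliminates this pair and disjoins the remaining literals (merging duplicates).

(w ∨ q)


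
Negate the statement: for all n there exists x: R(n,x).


Negation flips each quantifier (∀↔∃) and negates the inner predicate.
¬(for all n there exists x: φ) = there exists n for all x: ¬φ.

there exists n for all x: NOT(R(n,x))


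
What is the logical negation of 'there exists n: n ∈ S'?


¬(for all x: φ) = there exists x: ¬φ, and ¬(there exists x: φ) = for all x: ¬φ.
Apply to the existential statement.

for all n: NOT(n ∈ S)


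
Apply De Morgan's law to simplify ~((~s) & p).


De Morgan: the negation of a conjunction is the disjunction of the negations.
Distribute ~ across &, flipping it to |, and negate each literal.

s | (~p)


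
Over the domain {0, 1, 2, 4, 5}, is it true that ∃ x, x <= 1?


Evaluate the predicate on each element: 0:T, 1:T, 2:F, 4:F, 5:F.
Witness x = 0 satisfies the predicate.

T


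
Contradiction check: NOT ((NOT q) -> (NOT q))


Truth table over {q}:
q | φ
-----
F | F
T | F
Every row is false.

Yes, it is a contradiction.


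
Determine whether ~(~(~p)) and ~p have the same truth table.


Compare truth tables:
p | φ | ψ
---------
False | True | True
True | False | False
The columns φ and ψ agree on every row.

Yes, they are logically equivalent.


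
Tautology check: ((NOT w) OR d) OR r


Build the truth table over {d, r, w}:
d | r | w | φ
-------------
F | F | F | T
T | F | F | T
F | T | F | T
T | T | F | T
F | F | T | F
T | F | T | T
F | T | T | T
T | T | T | T
Counterexample at row 5: with d=F, r=F, w=T, the formula is F.

No, it is not a tautology.


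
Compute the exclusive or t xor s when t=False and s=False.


Exclusive or is true when exactly one operand is true.
Substitute: t=False, s=False.
False xor False evaluates to False.

False


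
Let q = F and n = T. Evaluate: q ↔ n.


Biconditional is true when both operands have the same truth value.
Substitute: q=F, n=T.
F ↔ T evaluates to F.

F


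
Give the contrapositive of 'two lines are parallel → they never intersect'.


The contrapositive of (P → Q) is (¬Q → ¬P); it is logically equivalent to the original.
Here P = 'two lines are parallel' and Q = 'they never intersect'.

If not (they never intersect), then not (two lines are parallel).


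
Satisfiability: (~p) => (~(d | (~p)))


Search for a satisfying assignment over {d, p}.
Try d=False, p=True: the formula evaluates to True.
A satisfying assignment exists.

Satisfiable.


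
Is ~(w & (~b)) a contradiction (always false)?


Truth table over {b, w}:
b | w | φ
---------
False | False | True
True | False | True
False | True | False
True | True | True
Satisfying assignment at row 1: b=False, w=False gives True.

No, it is not a contradiction.


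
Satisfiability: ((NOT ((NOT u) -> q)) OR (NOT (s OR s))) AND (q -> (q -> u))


Search for a satisfying assignment over {q, s, u}.
Try q=F, s=F, u=F: the formula evaluates to T.
A satisfying assignment exists.

Satisfiable.


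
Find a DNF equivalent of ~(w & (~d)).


Step 1: Apply De Morgan: ¬(w ∧ (¬d)) = ¬w ∨ ¬(¬d).
Step 2: Eliminate any double negations (¬¬X = X).

(~w) | d


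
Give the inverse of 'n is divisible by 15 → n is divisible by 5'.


The inverse of (P → Q) is (¬P → ¬Q). It is equivalent to the converse, not to the original.
Here P = 'n is divisible by 15' and Q = 'n is divisible by 5'.

If not (n is divisible by 15), then not (n is divisible by 5).


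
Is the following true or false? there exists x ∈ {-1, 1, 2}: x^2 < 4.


Evaluate the predicate on each element: -1:T, 1:T, 2:F.
Witness x = -1 satisfies the predicate.

T


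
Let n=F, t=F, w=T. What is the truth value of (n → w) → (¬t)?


Substitute n=F, t=F, w=T:
n → w = F → T = T
¬t = T
(n → w) → (¬t) = T → T = T

T


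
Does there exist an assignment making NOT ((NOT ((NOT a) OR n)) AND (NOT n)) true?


Search for a satisfying assignment over {a, n}.
Try a=F, n=F: the formula evaluates to T.
A satisfying assignment exists.

Satisfiable.


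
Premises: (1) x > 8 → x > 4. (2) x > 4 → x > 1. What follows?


Hypothetical syllogism: from (P → Q) and (Q → R), infer (P → R).
Chain the two implications through the shared middle term 'x > 4'.

x > 8 → x > 1


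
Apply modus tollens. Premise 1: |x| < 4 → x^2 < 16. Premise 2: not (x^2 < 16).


Modus tollens: from (P → Q) and ¬Q, infer ¬P.
Q = 'x^2 < 16' is denied; since P → Q, P must also fail.

Not (|x| < 4).


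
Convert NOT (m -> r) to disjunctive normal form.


Step 1: Rewrite implication then negate: ¬(¬m ∨ r) = m ∧ ¬r.

m AND (NOT r)


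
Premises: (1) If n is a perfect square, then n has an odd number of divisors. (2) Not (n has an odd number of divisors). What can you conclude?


Modus tollens: from (P → Q) and ¬Q, infer ¬P.
Q = 'n has an odd number of divisors' is denied; since P → Q, P must also fail.

Not (n is a perfect square).


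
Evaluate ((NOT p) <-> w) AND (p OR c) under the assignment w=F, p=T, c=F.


Substitute w=F, p=T, c=F:
NOT p = F
(NOT p) <-> w = F <-> F = T
p OR c = T OR F = T
((NOT p) <-> w) AND (p OR c) = T AND T = T

T


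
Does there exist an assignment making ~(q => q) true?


Check all 2 assignments over {q}:
q | φ
-----
False | False
True | False
No assignment makes the formula true.

Unsatisfiable.


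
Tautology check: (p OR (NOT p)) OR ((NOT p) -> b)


Build the truth table over {b, p}:
b | p | φ
---------
F | F | T
T | F | T
F | T | T
T | T | T
Every row evaluates to true.

Yes, it is a tautology.


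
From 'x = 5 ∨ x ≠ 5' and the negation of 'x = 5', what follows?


Disjunctive syllogism: from (P ∨ Q) and ¬P, infer Q.
One disjunct, 'x = 5', is ruled out; the other must hold.

x ≠ 5


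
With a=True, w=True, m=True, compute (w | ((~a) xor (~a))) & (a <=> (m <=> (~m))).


Substitute a=True, w=True, m=True:
~a = False
~a = False
(~a) xor (~a) = False xor False = False
w | ((~a) xor (~a)) = True | False = True
~m = False
m <=> (~m) = True <=> False = False
a <=> (m <=> (~m)) = True <=> False = False
(w | ((~a) xor (~a))) & (a <=> (m <=> (~m))) = True & False = False

False


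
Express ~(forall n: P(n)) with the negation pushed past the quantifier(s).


¬(forall x: φ) = exists x: ¬φ, and ¬(exists x: φ) = forall x: ¬φ.
Apply to the universal statement.

exists n: ~(P(n))


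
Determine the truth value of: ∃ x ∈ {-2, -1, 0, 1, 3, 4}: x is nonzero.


Evaluate the predicate on each element: -2:T, -1:T, 0:F, 1:T, 3:T, 4:T.
Witness x = -2 satisfies the predicate.

T


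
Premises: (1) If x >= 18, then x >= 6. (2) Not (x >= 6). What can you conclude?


Modus tollens: from (P → Q) and ¬Q, infer ¬P.
Q = 'x >= 6' is denied; since P → Q, P must also fail.

Not (x >= 18).


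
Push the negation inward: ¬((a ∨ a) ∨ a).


De Morgan: the negation of a disjunction is the conjunction of the negations.
Distribute ¬ across ∨, flipping it to ∧, and negate each literal.

((¬a) ∧ (¬a)) ∧ (¬a)


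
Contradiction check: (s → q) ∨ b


Truth table over {b, q, s}:
b | q | s | φ
-------------
F | F | F | T
T | F | F | T
F | T | F | T
T | T | F | T
F | F | T | F
T | F | T | T
F | T | T | T
T | T | T | T
Satisfying assignment at row 1: b=F, q=F, s=F gives T.

No, it is not a contradiction.


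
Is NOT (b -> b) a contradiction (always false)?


Truth table over {b}:
b | φ
-----
F | F
T | F
Every row is false.

Yes, it is a contradiction.


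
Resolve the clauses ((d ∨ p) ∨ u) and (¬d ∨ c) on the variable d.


The clauses contain complementary literals d and ¬d.
Resolution eliminates this pair and disjoins the remaining literals (merging duplicates).

((u ∨ p) ∨ c)


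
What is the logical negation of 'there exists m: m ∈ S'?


¬(for all x: φ) = there exists x: ¬φ, and ¬(there exists x: φ) = for all x: ¬φ.
Apply to the existential statement.

for all m: NOT(m ∈ S)


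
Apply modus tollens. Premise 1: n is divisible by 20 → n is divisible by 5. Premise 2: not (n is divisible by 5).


Modus tollens: from (P → Q) and ¬Q, infer ¬P.
Q = 'n is divisible by 5' is denied; since P → Q, P must also fail.

Not (n is divisible by 20).


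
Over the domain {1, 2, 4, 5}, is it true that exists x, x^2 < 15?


Evaluate the predicate on each element: 1:True, 2:True, 4:False, 5:False.
Witness x = 1 satisfies the predicate.

True


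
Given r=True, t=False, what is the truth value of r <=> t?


Biconditional is true when both operands have the same truth value.
Substitute: r=True, t=False.
True <=> False evaluates to False.

False


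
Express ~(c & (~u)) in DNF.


Step 1: Apply De Morgan: ¬(c ∧ (¬u)) = ¬c ∨ ¬(¬u).
Step 2: Eliminate any double negations (¬¬X = X).

(~c) | u


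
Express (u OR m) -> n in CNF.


Step 1: Rewrite as ¬(u ∨ m) ∨ n = (¬u ∧ ¬m) ∨ n.
Step 2: Distribute ∨ over ∧.

((NOT u) OR n) AND ((NOT m) OR n)


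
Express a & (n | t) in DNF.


Step 1: Distribute ∧ over ∨: a ∧ (n ∨ t) = (a ∧ n) ∨ (a ∧ t).

(a & n) | (a & t)


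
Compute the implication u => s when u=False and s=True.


Implication is false only when antecedent is true and consequent is false.
Substitute: u=False, s=True.
False => True evaluates to True.

True


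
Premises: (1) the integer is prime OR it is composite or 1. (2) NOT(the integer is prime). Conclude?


Disjunctive syllogism: from (P ∨ Q) and ¬P, infer Q.
One disjunct, 'the integer is prime', is ruled out; the other must hold.

it is composite or 1


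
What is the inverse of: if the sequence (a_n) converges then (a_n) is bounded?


The inverse of (P → Q) is (¬P → ¬Q). It is equivalent to the converse, not to the original.
Here P = 'the sequence (a_n) converges' and Q = '(a_n) is bounded'.

If not (the sequence (a_n) converges), then not ((a_n) is bounded).


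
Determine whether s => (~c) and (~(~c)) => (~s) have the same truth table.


Compare truth tables:
c | s | φ | ψ
-------------
False | False | True | True
True | False | True | True
False | True | True | True
True | True | False | False
The columns φ and ψ agree on every row.

Yes, they are logically equivalent.


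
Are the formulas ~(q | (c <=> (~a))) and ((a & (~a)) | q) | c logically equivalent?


Compare truth tables:
a | c | q | φ | ψ
-----------------
False | False | False | True | False
True | False | False | False | False
False | True | False | False | True
True | True | False | True | True
False | False | True | False | True
True | False | True | False | True
False | True | True | False | True
True | True | True | False | True
They differ at row 1 (a=False, c=False, q=False): φ=True but ψ=False.

No, they are not logically equivalent.


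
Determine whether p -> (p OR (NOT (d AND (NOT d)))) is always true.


Build the truth table over {d, p}:
d | p | φ
---------
F | F | T
T | F | T
F | T | T
T | T | T
Every row evaluates to true.

Yes, it is a tautology.


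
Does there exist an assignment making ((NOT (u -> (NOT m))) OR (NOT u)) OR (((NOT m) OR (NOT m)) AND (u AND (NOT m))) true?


Search for a satisfying assignment over {m, u}.
Try m=F, u=F: the formula evaluates to T.
A satisfying assignment exists.

Satisfiable.


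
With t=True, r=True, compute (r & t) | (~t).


Substitute t=True, r=True:
r & t = True & True = True
~t = False
(r & t) | (~t) = True | False = True

True


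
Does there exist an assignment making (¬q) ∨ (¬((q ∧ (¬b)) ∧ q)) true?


Search for a satisfying assignment over {b, q}.
Try b=F, q=F: the formula evaluates to T.
A satisfying assignment exists.

Satisfiable.


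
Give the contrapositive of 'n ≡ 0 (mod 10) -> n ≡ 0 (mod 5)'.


The contrapositive of (P → Q) is (¬Q → ¬P); it is logically equivalent to the original.
Here P = 'n ≡ 0 (mod 10)' and Q = 'n ≡ 0 (mod 5)'.

If not (n ≡ 0 (mod 5)), then not (n ≡ 0 (mod 10)).


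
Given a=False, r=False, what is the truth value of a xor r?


Exclusive or is true when exactly one operand is true.
Substitute: a=False, r=False.
False xor False evaluates to False.

False


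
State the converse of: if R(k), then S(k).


The converse of (P → Q) is (Q → P). It is not in general equivalent to the original.
Here P = 'R(k)' and Q = 'S(k)'.

If S(k), then R(k).


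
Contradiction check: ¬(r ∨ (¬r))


Truth table over {r}:
r | φ
-----
F | F
T | F
Every row is false.

Yes, it is a contradiction.


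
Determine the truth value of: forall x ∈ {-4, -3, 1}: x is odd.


Evaluate the predicate on each element: -4:False, -3:True, 1:True.
Counterexample x = -4 fails the predicate.

False


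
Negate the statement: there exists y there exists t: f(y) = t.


Negation flips each quantifier (∀↔∃) and negates the inner predicate.
¬(there exists y there exists t: φ) = for all y for all t: ¬φ.

for all y for all t: NOT(f(y) = t)


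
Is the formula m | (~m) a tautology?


Build the truth table over {m}:
m | φ
-----
False | True
True | True
Every row evaluates to true.

Yes, it is a tautology.


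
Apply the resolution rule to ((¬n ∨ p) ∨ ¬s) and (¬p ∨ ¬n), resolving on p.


The clauses contain complementary literals p and ¬p.
Resolution eliminates this pair and disjoins the remaining literals (merging duplicates).

(¬n ∨ ¬s)


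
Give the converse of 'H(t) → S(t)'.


The converse of (P → Q) is (Q → P). It is not in general equivalent to the original.
Here P = 'H(t)' and Q = 'S(t)'.

If S(t), then H(t).


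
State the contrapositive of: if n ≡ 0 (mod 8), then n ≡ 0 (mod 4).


The contrapositive of (P → Q) is (¬Q → ¬P); it is logically equivalent to the original.
Here P = 'n ≡ 0 (mod 8)' and Q = 'n ≡ 0 (mod 4)'.

If not (n ≡ 0 (mod 4)), then not (n ≡ 0 (mod 8)).


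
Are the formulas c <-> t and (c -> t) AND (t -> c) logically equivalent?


Compare truth tables:
c | t | φ | ψ
-------------
F | F | T | T
T | F | F | F
F | T | F | F
T | T | T | T
The columns φ and ψ agree on every row.

Yes, they are logically equivalent.


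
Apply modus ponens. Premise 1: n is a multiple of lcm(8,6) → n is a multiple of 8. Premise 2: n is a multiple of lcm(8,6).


Modus ponens: from (P → Q) and P, infer Q.
P = 'n is a multiple of lcm(8,6)' is asserted, and P → Q holds, so Q follows.

n is a multiple of 8.


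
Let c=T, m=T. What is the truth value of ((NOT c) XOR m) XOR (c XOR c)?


Substitute c=T, m=T:
NOT c = F
(NOT c) XOR m = F XOR T = T
c XOR c = T XOR T = F
((NOT c) XOR m) XOR (c XOR c) = T XOR F = T

T


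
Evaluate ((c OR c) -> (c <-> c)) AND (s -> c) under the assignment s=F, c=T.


Substitute s=F, c=T:
c OR c = T OR T = T
c <-> c = T <-> T = T
(c OR c) -> (c <-> c) = T -> T = T
s -> c = F -> T = T
((c OR c) -> (c <-> c)) AND (s -> c) = T AND T = T

T


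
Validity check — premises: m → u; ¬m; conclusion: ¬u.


This is denying the antecedent (fallacy). There exist truth assignments where the premises are all true but the conclusion is false.

Invalid.


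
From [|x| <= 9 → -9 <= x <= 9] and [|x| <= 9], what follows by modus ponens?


Modus ponens: from (P → Q) and P, infer Q.
P = '|x| <= 9' is asserted, and P → Q holds, so Q follows.

-9 <= x <= 9.


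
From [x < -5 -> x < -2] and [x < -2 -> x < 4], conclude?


Hypothetical syllogism: from (P → Q) and (Q → R), infer (P → R).
Chain the two implications through the shared middle term 'x < -2'.

x < -5 -> x < 4


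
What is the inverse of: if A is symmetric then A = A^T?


The inverse of (P → Q) is (¬P → ¬Q). It is equivalent to the converse, not to the original.
Here P = 'A is symmetric' and Q = 'A = A^T'.

If not (A is symmetric), then not (A = A^T).


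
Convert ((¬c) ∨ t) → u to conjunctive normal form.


Step 1: Rewrite as ¬((¬c) ∨ t) ∨ u = (¬(¬c) ∧ ¬t) ∨ u.
Step 2: Distribute ∨ over ∧.
Step 3: Eliminate any double negations (¬¬X = X).

(c ∨ u) ∧ ((¬t) ∨ u)


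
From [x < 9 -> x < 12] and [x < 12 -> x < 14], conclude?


Hypothetical syllogism: from (P → Q) and (Q → R), infer (P → R).
Chain the two implications through the shared middle term 'x < 12'.

x < 9 -> x < 14
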